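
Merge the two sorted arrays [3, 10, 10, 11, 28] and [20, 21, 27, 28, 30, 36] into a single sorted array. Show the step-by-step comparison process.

Merging process:

Compare 3 vs 20: take 3 from left. Merged: [3]
Compare 10 vs 20: take 10 from left. Merged: [3, 10]
Compare 10 vs 20: take 10 from left. Merged: [3, 10, 10]
Compare 11 vs 20: take 11 from left. Merged: [3, 10, 10, 11]
Compare 28 vs 20: take 20 from right. Merged: [3, 10, 10, 11, 20]
Compare 28 vs 21: take 21 from right. Merged: [3, 10, 10, 11, 20, 21]
Compare 28 vs 27: take 27 from right. Merged: [3, 10, 10, 11, 20, 21, 27]
Compare 28 vs 28: take 28 from left. Merged: [3, 10, 10, 11, 20, 21, 27, 28]
Append remaining from right: [28, 30, 36]. Merged: [3, 10, 10, 11, 20, 21, 27, 28, 28, 30, 36]

Final merged array: [3, 10, 10, 11, 20, 21, 27, 28, 28, 30, 36]
Total comparisons: 8

The merged array is [3, 10, 10, 11, 20, 21, 27, 28, 28, 30, 36], requiring 8 comparisons. The merge step runs in O(n) time where n is the total number of elements.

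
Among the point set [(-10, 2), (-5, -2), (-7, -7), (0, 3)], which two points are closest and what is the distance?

Computing all pairwise distances among 4 points:

d((-10, 2), (-5, -2)) = 6.4031
d((-10, 2), (-7, -7)) = 9.4868
d((-10, 2), (0, 3)) = 10.0499
d((-5, -2), (-7, -7)) = 5.3852 <-- minimum
d((-5, -2), (0, 3)) = 7.0711
d((-7, -7), (0, 3)) = 12.2066

Closest pair: (-5, -2) and (-7, -7) with distance 5.3852

The closest pair is (-5, -2) and (-7, -7) with Euclidean distance 5.3852. For 4 points, brute-force pairwise comparison is shown above. For large n, the divide-and-conquer algorithm (sort by x, recurse on halves, check the dividing strip) achieves O(n log n).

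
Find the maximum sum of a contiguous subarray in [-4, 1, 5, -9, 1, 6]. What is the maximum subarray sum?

Using Kadane's algorithm on [-4, 1, 5, -9, 1, 6]:

Scanning through the array:
Position 1 (value 1): max_ending_here = 1, max_so_far = 1
Position 2 (value 5): max_ending_here = 6, max_so_far = 6
Position 3 (value -9): max_ending_here = -3, max_so_far = 6
Position 4 (value 1): max_ending_here = 1, max_so_far = 6
Position 5 (value 6): max_ending_here = 7, max_so_far = 7

Maximum subarray: [1, 6]
Maximum sum: 7

The maximum subarray is [1, 6] with sum 7. This subarray runs from index 4 to index 5.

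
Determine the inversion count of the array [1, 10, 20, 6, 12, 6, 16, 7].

Finding inversions in [1, 10, 20, 6, 12, 6, 16, 7]:

(1, 3): arr[1]=10 > arr[3]=6
(1, 5): arr[1]=10 > arr[5]=6
(1, 7): arr[1]=10 > arr[7]=7
(2, 3): arr[2]=20 > arr[3]=6
(2, 4): arr[2]=20 > arr[4]=12
(2, 5): arr[2]=20 > arr[5]=6
(2, 6): arr[2]=20 > arr[6]=16
(2, 7): arr[2]=20 > arr[7]=7
(4, 5): arr[4]=12 > arr[5]=6
(4, 7): arr[4]=12 > arr[7]=7
(6, 7): arr[6]=16 > arr[7]=7

Total inversions: 11

The array has 11 inversion(s): (1,3), (1,5), (1,7), (2,3), (2,4), (2,5), (2,6), (2,7), (4,5), (4,7), (6,7). Each pair (i,j) satisfies i < j and arr[i] > arr[j].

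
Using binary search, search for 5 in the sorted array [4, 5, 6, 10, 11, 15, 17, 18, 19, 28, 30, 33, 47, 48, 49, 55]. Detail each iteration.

Binary search for 5 in [4, 5, 6, 10, 11, 15, 17, 18, 19, 28, 30, 33, 47, 48, 49, 55]:

lo=0, hi=15, mid=7, arr[mid]=18 -> 18 > 5, search left half
lo=0, hi=6, mid=3, arr[mid]=10 -> 10 > 5, search left half
lo=0, hi=2, mid=1, arr[mid]=5 -> Found target at index 1!

Binary search finds 5 at index 1 after 3 comparisons. The search repeatedly halves the search space by comparing with the middle element.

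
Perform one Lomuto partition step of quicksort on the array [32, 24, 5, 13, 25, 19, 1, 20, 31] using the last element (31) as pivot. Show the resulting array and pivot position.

Lomuto partition with pivot = 31:

Initial array: [32, 24, 5, 13, 25, 19, 1, 20, 31]

arr[0]=32 > 31: no swap
arr[1]=24 <= 31: swap with position 0, array becomes [24, 32, 5, 13, 25, 19, 1, 20, 31]
arr[2]=5 <= 31: swap with position 1, array becomes [24, 5, 32, 13, 25, 19, 1, 20, 31]
arr[3]=13 <= 31: swap with position 2, array becomes [24, 5, 13, 32, 25, 19, 1, 20, 31]
arr[4]=25 <= 31: swap with position 3, array becomes [24, 5, 13, 25, 32, 19, 1, 20, 31]
arr[5]=19 <= 31: swap with position 4, array becomes [24, 5, 13, 25, 19, 32, 1, 20, 31]
arr[6]=1 <= 31: swap with position 5, array becomes [24, 5, 13, 25, 19, 1, 32, 20, 31]
arr[7]=20 <= 31: swap with position 6, array becomes [24, 5, 13, 25, 19, 1, 20, 32, 31]

Place pivot at position 7: [24, 5, 13, 25, 19, 1, 20, 31, 32]
Pivot position: 7

After partitioning with pivot 31, the array becomes [24, 5, 13, 25, 19, 1, 20, 31, 32]. The pivot is placed at index 7. All elements to the left of the pivot are <= 31, and all elements to the right are > 31.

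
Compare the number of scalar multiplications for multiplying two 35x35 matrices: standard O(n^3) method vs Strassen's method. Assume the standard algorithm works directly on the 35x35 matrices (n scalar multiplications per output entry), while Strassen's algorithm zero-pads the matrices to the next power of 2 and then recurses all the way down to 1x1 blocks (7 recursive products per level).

Matrix multiplication for 35x35 matrices:

Strassen's algorithm requires power-of-2 dimensions. Pad 35x35 to 64x64 (next power of 2).

Standard algorithm: 35^3 = 42875 multiplications
Strassen's algorithm: 7^(log2(64)) = 7^6 = 117649 multiplications
Difference: 42875 - 117649 = -74774 (Strassen uses MORE here due to padding overhead — for small or just-over-power-of-2 n, padding can outweigh the per-level savings)

Standard: 42875 multiplications (35^3). Strassen: 117649 multiplications (7^6, after padding to 64x64). Strassen reduces 8 recursive multiplications to 7 at each level.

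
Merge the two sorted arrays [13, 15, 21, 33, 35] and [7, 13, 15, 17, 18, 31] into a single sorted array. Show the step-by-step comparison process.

Merging process:

Compare 13 vs 7: take 7 from right. Merged: [7]
Compare 13 vs 13: take 13 from left. Merged: [7, 13]
Compare 15 vs 13: take 13 from right. Merged: [7, 13, 13]
Compare 15 vs 15: take 15 from left. Merged: [7, 13, 13, 15]
Compare 21 vs 15: take 15 from right. Merged: [7, 13, 13, 15, 15]
Compare 21 vs 17: take 17 from right. Merged: [7, 13, 13, 15, 15, 17]
Compare 21 vs 18: take 18 from right. Merged: [7, 13, 13, 15, 15, 17, 18]
Compare 21 vs 31: take 21 from left. Merged: [7, 13, 13, 15, 15, 17, 18, 21]
Compare 33 vs 31: take 31 from right. Merged: [7, 13, 13, 15, 15, 17, 18, 21, 31]
Append remaining from left: [33, 35]. Merged: [7, 13, 13, 15, 15, 17, 18, 21, 31, 33, 35]

Final merged array: [7, 13, 13, 15, 15, 17, 18, 21, 31, 33, 35]
Total comparisons: 9

The merged array is [7, 13, 13, 15, 15, 17, 18, 21, 31, 33, 35], requiring 9 comparisons. The merge step runs in O(n) time where n is the total number of elements.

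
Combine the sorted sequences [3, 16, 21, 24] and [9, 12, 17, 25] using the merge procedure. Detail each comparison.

Merging process:

Compare 3 vs 9: take 3 from left. Merged: [3]
Compare 16 vs 9: take 9 from right. Merged: [3, 9]
Compare 16 vs 12: take 12 from right. Merged: [3, 9, 12]
Compare 16 vs 17: take 16 from left. Merged: [3, 9, 12, 16]
Compare 21 vs 17: take 17 from right. Merged: [3, 9, 12, 16, 17]
Compare 21 vs 25: take 21 from left. Merged: [3, 9, 12, 16, 17, 21]
Compare 24 vs 25: take 24 from left. Merged: [3, 9, 12, 16, 17, 21, 24]
Append remaining from right: [25]. Merged: [3, 9, 12, 16, 17, 21, 24, 25]

Final merged array: [3, 9, 12, 16, 17, 21, 24, 25]
Total comparisons: 7

The merged array is [3, 9, 12, 16, 17, 21, 24, 25], requiring 7 comparisons. The merge step runs in O(n) time where n is the total number of elements.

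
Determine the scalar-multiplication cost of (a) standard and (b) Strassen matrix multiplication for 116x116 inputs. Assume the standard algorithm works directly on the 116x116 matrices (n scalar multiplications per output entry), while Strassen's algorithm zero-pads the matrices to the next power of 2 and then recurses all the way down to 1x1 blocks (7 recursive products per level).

Matrix multiplication for 116x116 matrices:

Strassen's algorithm requires power-of-2 dimensions. Pad 116x116 to 128x128 (next power of 2).

Standard algorithm: 116^3 = 1560896 multiplications
Strassen's algorithm: 7^(log2(128)) = 7^7 = 823543 multiplications
Savings: 1560896 - 823543 = 737353 multiplications

Standard: 1560896 multiplications (116^3). Strassen: 823543 multiplications (7^7, after padding to 128x128). Strassen reduces 8 recursive multiplications to 7 at each level.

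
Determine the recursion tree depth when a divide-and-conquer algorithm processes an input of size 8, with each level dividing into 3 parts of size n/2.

For divide and conquer with division factor 2:

Problem sizes at each level:
Level 0: 8
Level 1: 4
Level 2: 2
Level 3: 1

The root is level 0 and the size-1 base case is level 3 (the tree spans levels 0 through 3, i.e. 4 levels counting the root), so the depth is the number of divisions: log_2(8) = 3

The recursion tree depth is log_2(8) = 3. At each level, the problem size is divided by 2, so it takes 3 divisions to reduce to a base case of size 1. The algorithm makes 3 recursive calls at each level.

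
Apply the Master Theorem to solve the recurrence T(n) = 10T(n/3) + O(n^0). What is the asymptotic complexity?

Master Theorem for T(n) = 10T(n/3) + O(n^0):

a = 10, b = 3, c = 0
log_b(a) = log_3(10) = 2.0959

Case 1: c = 0 < log_3(10) = 2.0959
T(n) = O(n^(log_3 10))

For T(n) = 10T(n/3) + O(n^0): log_3(10) = 2.0959. This is Case 1 of the Master Theorem (c < log_b(a), work dominated by leaves), giving O(n^(log_3 10)).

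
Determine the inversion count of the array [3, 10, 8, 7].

Finding inversions in [3, 10, 8, 7]:

(1, 2): arr[1]=10 > arr[2]=8
(1, 3): arr[1]=10 > arr[3]=7
(2, 3): arr[2]=8 > arr[3]=7

Total inversions: 3

The array has 3 inversion(s): (1,2), (1,3), (2,3). Each pair (i,j) satisfies i < j and arr[i] > arr[j].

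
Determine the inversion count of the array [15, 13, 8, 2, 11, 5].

Finding inversions in [15, 13, 8, 2, 11, 5]:

(0, 1): arr[0]=15 > arr[1]=13
(0, 2): arr[0]=15 > arr[2]=8
(0, 3): arr[0]=15 > arr[3]=2
(0, 4): arr[0]=15 > arr[4]=11
(0, 5): arr[0]=15 > arr[5]=5
(1, 2): arr[1]=13 > arr[2]=8
(1, 3): arr[1]=13 > arr[3]=2
(1, 4): arr[1]=13 > arr[4]=11
(1, 5): arr[1]=13 > arr[5]=5
(2, 3): arr[2]=8 > arr[3]=2
(2, 5): arr[2]=8 > arr[5]=5
(4, 5): arr[4]=11 > arr[5]=5

Total inversions: 12

The array has 12 inversion(s): (0,1), (0,2), (0,3), (0,4), (0,5), (1,2), (1,3), (1,4), (1,5), (2,3), (2,5), (4,5). Each pair (i,j) satisfies i < j and arr[i] > arr[j].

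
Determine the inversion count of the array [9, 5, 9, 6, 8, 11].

Finding inversions in [9, 5, 9, 6, 8, 11]:

(0, 1): arr[0]=9 > arr[1]=5
(0, 3): arr[0]=9 > arr[3]=6
(0, 4): arr[0]=9 > arr[4]=8
(2, 3): arr[2]=9 > arr[3]=6
(2, 4): arr[2]=9 > arr[4]=8

Total inversions: 5

The array has 5 inversion(s): (0,1), (0,3), (0,4), (2,3), (2,4). Each pair (i,j) satisfies i < j and arr[i] > arr[j].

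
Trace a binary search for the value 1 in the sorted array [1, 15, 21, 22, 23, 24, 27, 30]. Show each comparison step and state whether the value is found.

Binary search for 1 in [1, 15, 21, 22, 23, 24, 27, 30]:

lo=0, hi=7, mid=3, arr[mid]=22 -> 22 > 1, search left half
lo=0, hi=2, mid=1, arr[mid]=15 -> 15 > 1, search left half
lo=0, hi=0, mid=0, arr[mid]=1 -> Found target at index 0!

Binary search finds 1 at index 0 after 3 comparisons. The search repeatedly halves the search space by comparing with the middle element.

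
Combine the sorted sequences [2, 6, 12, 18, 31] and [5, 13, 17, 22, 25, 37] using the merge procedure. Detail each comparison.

Merging process:

Compare 2 vs 5: take 2 from left. Merged: [2]
Compare 6 vs 5: take 5 from right. Merged: [2, 5]
Compare 6 vs 13: take 6 from left. Merged: [2, 5, 6]
Compare 12 vs 13: take 12 from left. Merged: [2, 5, 6, 12]
Compare 18 vs 13: take 13 from right. Merged: [2, 5, 6, 12, 13]
Compare 18 vs 17: take 17 from right. Merged: [2, 5, 6, 12, 13, 17]
Compare 18 vs 22: take 18 from left. Merged: [2, 5, 6, 12, 13, 17, 18]
Compare 31 vs 22: take 22 from right. Merged: [2, 5, 6, 12, 13, 17, 18, 22]
Compare 31 vs 25: take 25 from right. Merged: [2, 5, 6, 12, 13, 17, 18, 22, 25]
Compare 31 vs 37: take 31 from left. Merged: [2, 5, 6, 12, 13, 17, 18, 22, 25, 31]
Append remaining from right: [37]. Merged: [2, 5, 6, 12, 13, 17, 18, 22, 25, 31, 37]

Final merged array: [2, 5, 6, 12, 13, 17, 18, 22, 25, 31, 37]
Total comparisons: 10

The merged array is [2, 5, 6, 12, 13, 17, 18, 22, 25, 31, 37], requiring 10 comparisons. The merge step runs in O(n) time where n is the total number of elements.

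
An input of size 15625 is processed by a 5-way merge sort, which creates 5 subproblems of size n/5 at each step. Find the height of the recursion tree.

For divide and conquer with division factor 5:

Problem sizes at each level:
Level 0: 15625
Level 1: 3125
Level 2: 625
Level 3: 125
Level 4: 25
Level 5: 5
Level 6: 1

The root is level 0 and the size-1 base case is level 6 (the tree spans levels 0 through 6, i.e. 7 levels counting the root), so the depth is the number of divisions: log_5(15625) = 6

The recursion tree depth is log_5(15625) = 6. At each level, the problem size is divided by 5, so it takes 6 divisions to reduce to a base case of size 1. The algorithm makes 5 recursive calls at each level.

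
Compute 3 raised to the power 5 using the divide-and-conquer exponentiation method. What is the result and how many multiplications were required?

Computing 3^5 by squaring (build up from 3^1; each line after the first costs one multiplication):

3^1 = 3
3^2 = (3^1)^2 = 3^2 = 9
3^4 = (3^2)^2 = 9^2 = 81
3^5 = 3 * 3^4 = 3 * 81 = 243

Result: 243
Multiplications needed: 3 (3 lines after 3^1)

3^5 = 243. Using exponentiation by squaring, this requires 3 multiplications. The key idea: if the exponent is even, square the half-power; if odd, multiply by the base once.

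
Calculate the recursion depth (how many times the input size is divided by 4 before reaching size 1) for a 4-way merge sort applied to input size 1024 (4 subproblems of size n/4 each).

For divide and conquer with division factor 4:

Problem sizes at each level:
Level 0: 1024
Level 1: 256
Level 2: 64
Level 3: 16
Level 4: 4
Level 5: 1

The root is level 0 and the size-1 base case is level 5 (the tree spans levels 0 through 5, i.e. 6 levels counting the root), so the depth is the number of divisions: log_4(1024) = 5

The recursion tree depth is log_4(1024) = 5. At each level, the problem size is divided by 4, so it takes 5 divisions to reduce to a base case of size 1. The algorithm makes 4 recursive calls at each level.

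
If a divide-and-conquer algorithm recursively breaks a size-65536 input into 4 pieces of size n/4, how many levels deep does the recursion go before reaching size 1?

For divide and conquer with division factor 4:

Problem sizes at each level:
Level 0: 65536
Level 1: 16384
Level 2: 4096
Level 3: 1024
Level 4: 256
Level 5: 64
Level 6: 16
Level 7: 4
Level 8: 1

The root is level 0 and the size-1 base case is level 8 (the tree spans levels 0 through 8, i.e. 9 levels counting the root), so the depth is the number of divisions: log_4(65536) = 8

The recursion tree depth is log_4(65536) = 8. At each level, the problem size is divided by 4, so it takes 8 divisions to reduce to a base case of size 1. The algorithm makes 4 recursive calls at each level.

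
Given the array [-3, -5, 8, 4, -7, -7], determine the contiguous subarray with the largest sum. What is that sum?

Using Kadane's algorithm on [-3, -5, 8, 4, -7, -7]:

Scanning through the array:
Position 1 (value -5): max_ending_here = -5, max_so_far = -3
Position 2 (value 8): max_ending_here = 8, max_so_far = 8
Position 3 (value 4): max_ending_here = 12, max_so_far = 12
Position 4 (value -7): max_ending_here = 5, max_so_far = 12
Position 5 (value -7): max_ending_here = -2, max_so_far = 12

Maximum subarray: [8, 4]
Maximum sum: 12

The maximum subarray is [8, 4] with sum 12. This subarray runs from index 2 to index 3.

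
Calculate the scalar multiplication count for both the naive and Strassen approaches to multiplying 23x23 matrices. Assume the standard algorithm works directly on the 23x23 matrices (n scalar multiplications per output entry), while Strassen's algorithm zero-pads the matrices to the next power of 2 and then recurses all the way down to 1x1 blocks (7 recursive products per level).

Matrix multiplication for 23x23 matrices:

Strassen's algorithm requires power-of-2 dimensions. Pad 23x23 to 32x32 (next power of 2).

Standard algorithm: 23^3 = 12167 multiplications
Strassen's algorithm: 7^(log2(32)) = 7^5 = 16807 multiplications
Difference: 12167 - 16807 = -4640 (Strassen uses MORE here due to padding overhead — for small or just-over-power-of-2 n, padding can outweigh the per-level savings)

Standard: 12167 multiplications (23^3). Strassen: 16807 multiplications (7^5, after padding to 32x32). Strassen reduces 8 recursive multiplications to 7 at each level.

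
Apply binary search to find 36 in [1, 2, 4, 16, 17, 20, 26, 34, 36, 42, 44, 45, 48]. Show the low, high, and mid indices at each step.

Binary search for 36 in [1, 2, 4, 16, 17, 20, 26, 34, 36, 42, 44, 45, 48]:

lo=0, hi=12, mid=6, arr[mid]=26 -> 26 < 36, search right half
lo=7, hi=12, mid=9, arr[mid]=42 -> 42 > 36, search left half
lo=7, hi=8, mid=7, arr[mid]=34 -> 34 < 36, search right half
lo=8, hi=8, mid=8, arr[mid]=36 -> Found target at index 8!

Binary search finds 36 at index 8 after 4 comparisons. The search repeatedly halves the search space by comparing with the middle element.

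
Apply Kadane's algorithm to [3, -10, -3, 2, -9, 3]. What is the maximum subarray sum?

Using Kadane's algorithm on [3, -10, -3, 2, -9, 3]:

Scanning through the array:
Position 1 (value -10): max_ending_here = -7, max_so_far = 3
Position 2 (value -3): max_ending_here = -3, max_so_far = 3
Position 3 (value 2): max_ending_here = 2, max_so_far = 3
Position 4 (value -9): max_ending_here = -7, max_so_far = 3
Position 5 (value 3): max_ending_here = 3, max_so_far = 3

Maximum subarray: [3]
Maximum sum: 3

The maximum subarray is [3] with sum 3. This subarray runs from index 0 to index 0.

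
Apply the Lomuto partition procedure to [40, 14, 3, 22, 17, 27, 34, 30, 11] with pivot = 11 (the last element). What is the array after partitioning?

Lomuto partition with pivot = 11:

Initial array: [40, 14, 3, 22, 17, 27, 34, 30, 11]

arr[0]=40 > 11: no swap
arr[1]=14 > 11: no swap
arr[2]=3 <= 11: swap with position 0, array becomes [3, 14, 40, 22, 17, 27, 34, 30, 11]
arr[3]=22 > 11: no swap
arr[4]=17 > 11: no swap
arr[5]=27 > 11: no swap
arr[6]=34 > 11: no swap
arr[7]=30 > 11: no swap

Place pivot at position 1: [3, 11, 40, 22, 17, 27, 34, 30, 14]
Pivot position: 1

After partitioning with pivot 11, the array becomes [3, 11, 40, 22, 17, 27, 34, 30, 14]. The pivot is placed at index 1. All elements to the left of the pivot are <= 11, and all elements to the right are > 11.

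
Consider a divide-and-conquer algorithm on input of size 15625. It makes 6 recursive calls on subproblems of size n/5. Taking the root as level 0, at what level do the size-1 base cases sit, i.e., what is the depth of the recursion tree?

For divide and conquer with division factor 5:

Problem sizes at each level:
Level 0: 15625
Level 1: 3125
Level 2: 625
Level 3: 125
Level 4: 25
Level 5: 5
Level 6: 1

The root is level 0 and the size-1 base case is level 6 (the tree spans levels 0 through 6, i.e. 7 levels counting the root), so the depth is the number of divisions: log_5(15625) = 6

The recursion tree depth is log_5(15625) = 6. At each level, the problem size is divided by 5, so it takes 6 divisions to reduce to a base case of size 1. The algorithm makes 6 recursive calls at each level.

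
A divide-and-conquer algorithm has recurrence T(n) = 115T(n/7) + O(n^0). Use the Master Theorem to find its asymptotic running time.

Master Theorem for T(n) = 115T(n/7) + O(n^0):

a = 115, b = 7, c = 0
log_b(a) = log_7(115) = 2.4384

Case 1: c = 0 < log_7(115) = 2.4384
T(n) = O(n^(log_7 115))

For T(n) = 115T(n/7) + O(n^0): log_7(115) = 2.4384. This is Case 1 of the Master Theorem (c < log_b(a), work dominated by leaves), giving O(n^(log_7 115)).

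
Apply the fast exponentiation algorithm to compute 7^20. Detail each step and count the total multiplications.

Computing 7^20 by squaring (build up from 7^1; each line after the first costs one multiplication):

7^1 = 7
7^2 = (7^1)^2 = 7^2 = 49
7^4 = (7^2)^2 = 49^2 = 2401
7^5 = 7 * 7^4 = 7 * 2401 = 16807
7^10 = (7^5)^2 = 16807^2 = 282475249
7^20 = (7^10)^2 = 282475249^2 = 79792266297612001

Result: 79792266297612001
Multiplications needed: 5 (5 lines after 7^1)

7^20 = 79792266297612001. Using exponentiation by squaring, this requires 5 multiplications. The key idea: if the exponent is even, square the half-power; if odd, multiply by the base once.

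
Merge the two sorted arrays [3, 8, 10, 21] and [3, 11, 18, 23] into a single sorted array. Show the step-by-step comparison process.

Merging process:

Compare 3 vs 3: take 3 from left. Merged: [3]
Compare 8 vs 3: take 3 from right. Merged: [3, 3]
Compare 8 vs 11: take 8 from left. Merged: [3, 3, 8]
Compare 10 vs 11: take 10 from left. Merged: [3, 3, 8, 10]
Compare 21 vs 11: take 11 from right. Merged: [3, 3, 8, 10, 11]
Compare 21 vs 18: take 18 from right. Merged: [3, 3, 8, 10, 11, 18]
Compare 21 vs 23: take 21 from left. Merged: [3, 3, 8, 10, 11, 18, 21]
Append remaining from right: [23]. Merged: [3, 3, 8, 10, 11, 18, 21, 23]

Final merged array: [3, 3, 8, 10, 11, 18, 21, 23]
Total comparisons: 7

The merged array is [3, 3, 8, 10, 11, 18, 21, 23], requiring 7 comparisons. The merge step runs in O(n) time where n is the total number of elements.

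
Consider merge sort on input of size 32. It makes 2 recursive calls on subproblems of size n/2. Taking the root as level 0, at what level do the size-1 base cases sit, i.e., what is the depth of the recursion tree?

For divide and conquer with division factor 2:

Problem sizes at each level:
Level 0: 32
Level 1: 16
Level 2: 8
Level 3: 4
Level 4: 2
Level 5: 1

The root is level 0 and the size-1 base case is level 5 (the tree spans levels 0 through 5, i.e. 6 levels counting the root), so the depth is the number of divisions: log_2(32) = 5

The recursion tree depth is log_2(32) = 5. At each level, the problem size is divided by 2, so it takes 5 divisions to reduce to a base case of size 1. The algorithm makes 2 recursive calls at each level.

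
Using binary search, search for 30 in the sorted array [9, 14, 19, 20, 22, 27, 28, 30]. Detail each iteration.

Binary search for 30 in [9, 14, 19, 20, 22, 27, 28, 30]:

lo=0, hi=7, mid=3, arr[mid]=20 -> 20 < 30, search right half
lo=4, hi=7, mid=5, arr[mid]=27 -> 27 < 30, search right half
lo=6, hi=7, mid=6, arr[mid]=28 -> 28 < 30, search right half
lo=7, hi=7, mid=7, arr[mid]=30 -> Found target at index 7!

Binary search finds 30 at index 7 after 4 comparisons. The search repeatedly halves the search space by comparing with the middle element.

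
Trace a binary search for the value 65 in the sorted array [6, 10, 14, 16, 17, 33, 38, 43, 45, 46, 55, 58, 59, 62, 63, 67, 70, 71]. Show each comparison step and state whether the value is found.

Binary search for 65 in [6, 10, 14, 16, 17, 33, 38, 43, 45, 46, 55, 58, 59, 62, 63, 67, 70, 71]:

lo=0, hi=17, mid=8, arr[mid]=45 -> 45 < 65, search right half
lo=9, hi=17, mid=13, arr[mid]=62 -> 62 < 65, search right half
lo=14, hi=17, mid=15, arr[mid]=67 -> 67 > 65, search left half
lo=14, hi=14, mid=14, arr[mid]=63 -> 63 < 65, search right half
lo=15 > hi=14, target 65 not found

Binary search determines that 65 is not in the array after 4 comparisons. The search space was exhausted without finding the target.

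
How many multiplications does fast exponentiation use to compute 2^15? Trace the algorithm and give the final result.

Computing 2^15 by squaring (build up from 2^1; each line after the first costs one multiplication):

2^1 = 2
2^2 = (2^1)^2 = 2^2 = 4
2^3 = 2 * 2^2 = 2 * 4 = 8
2^6 = (2^3)^2 = 8^2 = 64
2^7 = 2 * 2^6 = 2 * 64 = 128
2^14 = (2^7)^2 = 128^2 = 16384
2^15 = 2 * 2^14 = 2 * 16384 = 32768

Result: 32768
Multiplications needed: 6 (6 lines after 2^1)

2^15 = 32768. Using exponentiation by squaring, this requires 6 multiplications. The key idea: if the exponent is even, square the half-power; if odd, multiply by the base once.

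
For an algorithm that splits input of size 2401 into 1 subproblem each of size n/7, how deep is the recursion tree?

For divide and conquer with division factor 7:

Problem sizes at each level:
Level 0: 2401
Level 1: 343
Level 2: 49
Level 3: 7
Level 4: 1

The root is level 0 and the size-1 base case is level 4 (the tree spans levels 0 through 4, i.e. 5 levels counting the root), so the depth is the number of divisions: log_7(2401) = 4

The recursion tree depth is log_7(2401) = 4. At each level, the problem size is divided by 7, so it takes 4 divisions to reduce to a base case of size 1. The algorithm makes 1 recursive call at each level.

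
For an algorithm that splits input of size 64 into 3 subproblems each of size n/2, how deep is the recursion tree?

For divide and conquer with division factor 2:

Problem sizes at each level:
Level 0: 64
Level 1: 32
Level 2: 16
Level 3: 8
Level 4: 4
Level 5: 2
Level 6: 1

The root is level 0 and the size-1 base case is level 6 (the tree spans levels 0 through 6, i.e. 7 levels counting the root), so the depth is the number of divisions: log_2(64) = 6

The recursion tree depth is log_2(64) = 6. At each level, the problem size is divided by 2, so it takes 6 divisions to reduce to a base case of size 1. The algorithm makes 3 recursive calls at each level.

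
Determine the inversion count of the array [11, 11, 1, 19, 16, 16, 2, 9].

Finding inversions in [11, 11, 1, 19, 16, 16, 2, 9]:

(0, 2): arr[0]=11 > arr[2]=1
(0, 6): arr[0]=11 > arr[6]=2
(0, 7): arr[0]=11 > arr[7]=9
(1, 2): arr[1]=11 > arr[2]=1
(1, 6): arr[1]=11 > arr[6]=2
(1, 7): arr[1]=11 > arr[7]=9
(3, 4): arr[3]=19 > arr[4]=16
(3, 5): arr[3]=19 > arr[5]=16
(3, 6): arr[3]=19 > arr[6]=2
(3, 7): arr[3]=19 > arr[7]=9
(4, 6): arr[4]=16 > arr[6]=2
(4, 7): arr[4]=16 > arr[7]=9
(5, 6): arr[5]=16 > arr[6]=2
(5, 7): arr[5]=16 > arr[7]=9

Total inversions: 14

The array has 14 inversion(s): (0,2), (0,6), (0,7), (1,2), (1,6), (1,7), (3,4), (3,5), (3,6), (3,7), (4,6), (4,7), (5,6), (5,7). Each pair (i,j) satisfies i < j and arr[i] > arr[j].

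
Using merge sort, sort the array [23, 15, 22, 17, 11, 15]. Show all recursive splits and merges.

Merge sort trace:

Split: [23, 15, 22, 17, 11, 15] -> [23, 15, 22] and [17, 11, 15]
  Split: [23, 15, 22] -> [23] and [15, 22]
    Split: [15, 22] -> [15] and [22]
    Merge: [15] + [22] -> [15, 22]
  Merge: [23] + [15, 22] -> [15, 22, 23]
  Split: [17, 11, 15] -> [17] and [11, 15]
    Split: [11, 15] -> [11] and [15]
    Merge: [11] + [15] -> [11, 15]
  Merge: [17] + [11, 15] -> [11, 15, 17]
Merge: [15, 22, 23] + [11, 15, 17] -> [11, 15, 15, 17, 22, 23]

Final sorted array: [11, 15, 15, 17, 22, 23]

The merge sort proceeds by recursively splitting the array and merging sorted halves.
After all merges, the sorted array is [11, 15, 15, 17, 22, 23].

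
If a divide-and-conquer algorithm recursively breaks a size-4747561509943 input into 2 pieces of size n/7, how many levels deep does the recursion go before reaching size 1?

For divide and conquer with division factor 7:

Problem sizes at each level:
Level 0: 4747561509943
Level 1: 678223072849
Level 2: 96889010407
Level 3: 13841287201
Level 4: 1977326743
Level 5: 282475249
Level 6: 40353607
Level 7: 5764801
Level 8: 823543
Level 9: 117649
Level 10: 16807
Level 11: 2401
Level 12: 343
Level 13: 49
Level 14: 7
Level 15: 1

The root is level 0 and the size-1 base case is level 15 (the tree spans levels 0 through 15, i.e. 16 levels counting the root), so the depth is the number of divisions: log_7(4747561509943) = 15

The recursion tree depth is log_7(4747561509943) = 15. At each level, the problem size is divided by 7, so it takes 15 divisions to reduce to a base case of size 1. The algorithm makes 2 recursive calls at each level.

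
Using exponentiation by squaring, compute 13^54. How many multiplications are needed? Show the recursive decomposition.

Computing 13^54 by squaring (build up from 13^1; each line after the first costs one multiplication):

13^1 = 13
13^2 = (13^1)^2 = 13^2 = 169
13^3 = 13 * 13^2 = 13 * 169 = 2197
13^6 = (13^3)^2 = 2197^2 = 4826809
13^12 = (13^6)^2 = 4826809^2 = 23298085122481
13^13 = 13 * 13^12 = 13 * 23298085122481 = 302875106592253
13^26 = (13^13)^2 = 302875106592253^2 = 91733330193268616658399616009
13^27 = 13 * 13^26 = 13 * 91733330193268616658399616009 = 1192533292512492016559195008117
13^54 = (13^27)^2 = 1192533292512492016559195008117^2 = 1422135653750684847524758738836375672734734444846971695885689

Result: 1422135653750684847524758738836375672734734444846971695885689
Multiplications needed: 8 (8 lines after 13^1)

13^54 = 1422135653750684847524758738836375672734734444846971695885689. Using exponentiation by squaring, this requires 8 multiplications. The key idea: if the exponent is even, square the half-power; if odd, multiply by the base once.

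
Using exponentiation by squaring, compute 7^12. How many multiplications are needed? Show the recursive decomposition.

Computing 7^12 by squaring (build up from 7^1; each line after the first costs one multiplication):

7^1 = 7
7^2 = (7^1)^2 = 7^2 = 49
7^3 = 7 * 7^2 = 7 * 49 = 343
7^6 = (7^3)^2 = 343^2 = 117649
7^12 = (7^6)^2 = 117649^2 = 13841287201

Result: 13841287201
Multiplications needed: 4 (4 lines after 7^1)

7^12 = 13841287201. Using exponentiation by squaring, this requires 4 multiplications. The key idea: if the exponent is even, square the half-power; if odd, multiply by the base once.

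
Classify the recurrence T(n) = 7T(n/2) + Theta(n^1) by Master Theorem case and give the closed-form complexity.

Master Theorem for T(n) = 7T(n/2) + O(n^1):

a = 7, b = 2, c = 1
log_b(a) = log_2(7) = 2.8074

Case 1: c = 1 < log_2(7) = 2.8074
T(n) = O(n^(log_2 7))

For T(n) = 7T(n/2) + O(n^1): log_2(7) = 2.8074. This is Case 1 of the Master Theorem (c < log_b(a), work dominated by leaves), giving O(n^(log_2 7)).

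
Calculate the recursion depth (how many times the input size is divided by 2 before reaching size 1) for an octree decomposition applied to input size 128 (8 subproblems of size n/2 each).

For divide and conquer with division factor 2:

Problem sizes at each level:
Level 0: 128
Level 1: 64
Level 2: 32
Level 3: 16
Level 4: 8
Level 5: 4
Level 6: 2
Level 7: 1

The root is level 0 and the size-1 base case is level 7 (the tree spans levels 0 through 7, i.e. 8 levels counting the root), so the depth is the number of divisions: log_2(128) = 7

The recursion tree depth is log_2(128) = 7. At each level, the problem size is divided by 2, so it takes 7 divisions to reduce to a base case of size 1. The algorithm makes 8 recursive calls at each level.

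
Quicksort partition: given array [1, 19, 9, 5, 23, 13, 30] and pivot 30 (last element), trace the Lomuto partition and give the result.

Lomuto partition with pivot = 30:

Initial array: [1, 19, 9, 5, 23, 13, 30]

arr[0]=1 <= 30: swap with position 0, array becomes [1, 19, 9, 5, 23, 13, 30]
arr[1]=19 <= 30: swap with position 1, array becomes [1, 19, 9, 5, 23, 13, 30]
arr[2]=9 <= 30: swap with position 2, array becomes [1, 19, 9, 5, 23, 13, 30]
arr[3]=5 <= 30: swap with position 3, array becomes [1, 19, 9, 5, 23, 13, 30]
arr[4]=23 <= 30: swap with position 4, array becomes [1, 19, 9, 5, 23, 13, 30]
arr[5]=13 <= 30: swap with position 5, array becomes [1, 19, 9, 5, 23, 13, 30]

Place pivot at position 6: [1, 19, 9, 5, 23, 13, 30]
Pivot position: 6

After partitioning with pivot 30, the array becomes [1, 19, 9, 5, 23, 13, 30]. The pivot is placed at index 6. All elements to the left of the pivot are <= 30, and all elements to the right are > 30.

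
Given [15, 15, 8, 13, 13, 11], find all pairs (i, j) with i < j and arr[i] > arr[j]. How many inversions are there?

Finding inversions in [15, 15, 8, 13, 13, 11]:

(0, 2): arr[0]=15 > arr[2]=8
(0, 3): arr[0]=15 > arr[3]=13
(0, 4): arr[0]=15 > arr[4]=13
(0, 5): arr[0]=15 > arr[5]=11
(1, 2): arr[1]=15 > arr[2]=8
(1, 3): arr[1]=15 > arr[3]=13
(1, 4): arr[1]=15 > arr[4]=13
(1, 5): arr[1]=15 > arr[5]=11
(3, 5): arr[3]=13 > arr[5]=11
(4, 5): arr[4]=13 > arr[5]=11

Total inversions: 10

The array has 10 inversion(s): (0,2), (0,3), (0,4), (0,5), (1,2), (1,3), (1,4), (1,5), (3,5), (4,5). Each pair (i,j) satisfies i < j and arr[i] > arr[j].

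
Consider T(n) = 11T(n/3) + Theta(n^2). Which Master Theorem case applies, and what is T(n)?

Master Theorem for T(n) = 11T(n/3) + O(n^2):

a = 11, b = 3, c = 2
log_b(a) = log_3(11) = 2.1827

Case 1: c = 2 < log_3(11) = 2.1827
T(n) = O(n^(log_3 11))

For T(n) = 11T(n/3) + O(n^2): log_3(11) = 2.1827. This is Case 1 of the Master Theorem (c < log_b(a), work dominated by leaves), giving O(n^(log_3 11)).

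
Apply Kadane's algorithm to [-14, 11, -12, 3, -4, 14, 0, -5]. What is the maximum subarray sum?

Using Kadane's algorithm on [-14, 11, -12, 3, -4, 14, 0, -5]:

Scanning through the array:
Position 1 (value 11): max_ending_here = 11, max_so_far = 11
Position 2 (value -12): max_ending_here = -1, max_so_far = 11
Position 3 (value 3): max_ending_here = 3, max_so_far = 11
Position 4 (value -4): max_ending_here = -1, max_so_far = 11
Position 5 (value 14): max_ending_here = 14, max_so_far = 14
Position 6 (value 0): max_ending_here = 14, max_so_far = 14
Position 7 (value -5): max_ending_here = 9, max_so_far = 14

Maximum subarray: [14]
Maximum sum: 14

The maximum subarray is [14] with sum 14. This subarray runs from index 5 to index 5.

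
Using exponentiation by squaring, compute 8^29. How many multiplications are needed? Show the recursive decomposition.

Computing 8^29 by squaring (build up from 8^1; each line after the first costs one multiplication):

8^1 = 8
8^2 = (8^1)^2 = 8^2 = 64
8^3 = 8 * 8^2 = 8 * 64 = 512
8^6 = (8^3)^2 = 512^2 = 262144
8^7 = 8 * 8^6 = 8 * 262144 = 2097152
8^14 = (8^7)^2 = 2097152^2 = 4398046511104
8^28 = (8^14)^2 = 4398046511104^2 = 19342813113834066795298816
8^29 = 8 * 8^28 = 8 * 19342813113834066795298816 = 154742504910672534362390528

Result: 154742504910672534362390528
Multiplications needed: 7 (7 lines after 8^1)

8^29 = 154742504910672534362390528. Using exponentiation by squaring, this requires 7 multiplications. The key idea: if the exponent is even, square the half-power; if odd, multiply by the base once.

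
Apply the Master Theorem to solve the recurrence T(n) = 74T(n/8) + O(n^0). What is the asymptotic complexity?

Master Theorem for T(n) = 74T(n/8) + O(n^0):

a = 74, b = 8, c = 0
log_b(a) = log_8(74) = 2.0698

Case 1: c = 0 < log_8(74) = 2.0698
T(n) = O(n^(log_8 74))

For T(n) = 74T(n/8) + O(n^0): log_8(74) = 2.0698. This is Case 1 of the Master Theorem (c < log_b(a), work dominated by leaves), giving O(n^(log_8 74)).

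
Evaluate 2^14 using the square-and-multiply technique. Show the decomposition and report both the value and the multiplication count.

Computing 2^14 by squaring (build up from 2^1; each line after the first costs one multiplication):

2^1 = 2
2^2 = (2^1)^2 = 2^2 = 4
2^3 = 2 * 2^2 = 2 * 4 = 8
2^6 = (2^3)^2 = 8^2 = 64
2^7 = 2 * 2^6 = 2 * 64 = 128
2^14 = (2^7)^2 = 128^2 = 16384

Result: 16384
Multiplications needed: 5 (5 lines after 2^1)

2^14 = 16384. Using exponentiation by squaring, this requires 5 multiplications. The key idea: if the exponent is even, square the half-power; if odd, multiply by the base once.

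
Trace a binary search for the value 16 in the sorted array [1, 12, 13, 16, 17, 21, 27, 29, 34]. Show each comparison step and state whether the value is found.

Binary search for 16 in [1, 12, 13, 16, 17, 21, 27, 29, 34]:

lo=0, hi=8, mid=4, arr[mid]=17 -> 17 > 16, search left half
lo=0, hi=3, mid=1, arr[mid]=12 -> 12 < 16, search right half
lo=2, hi=3, mid=2, arr[mid]=13 -> 13 < 16, search right half
lo=3, hi=3, mid=3, arr[mid]=16 -> Found target at index 3!

Binary search finds 16 at index 3 after 4 comparisons. The search repeatedly halves the search space by comparing with the middle element.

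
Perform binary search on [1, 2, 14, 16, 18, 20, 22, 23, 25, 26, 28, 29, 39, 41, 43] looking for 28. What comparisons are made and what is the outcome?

Binary search for 28 in [1, 2, 14, 16, 18, 20, 22, 23, 25, 26, 28, 29, 39, 41, 43]:

lo=0, hi=14, mid=7, arr[mid]=23 -> 23 < 28, search right half
lo=8, hi=14, mid=11, arr[mid]=29 -> 29 > 28, search left half
lo=8, hi=10, mid=9, arr[mid]=26 -> 26 < 28, search right half
lo=10, hi=10, mid=10, arr[mid]=28 -> Found target at index 10!

Binary search finds 28 at index 10 after 4 comparisons. The search repeatedly halves the search space by comparing with the middle element.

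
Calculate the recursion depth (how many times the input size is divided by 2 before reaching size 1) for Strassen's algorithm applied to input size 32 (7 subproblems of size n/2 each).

For divide and conquer with division factor 2:

Problem sizes at each level:
Level 0: 32
Level 1: 16
Level 2: 8
Level 3: 4
Level 4: 2
Level 5: 1

The root is level 0 and the size-1 base case is level 5 (the tree spans levels 0 through 5, i.e. 6 levels counting the root), so the depth is the number of divisions: log_2(32) = 5

The recursion tree depth is log_2(32) = 5. At each level, the problem size is divided by 2, so it takes 5 divisions to reduce to a base case of size 1. The algorithm makes 7 recursive calls at each level.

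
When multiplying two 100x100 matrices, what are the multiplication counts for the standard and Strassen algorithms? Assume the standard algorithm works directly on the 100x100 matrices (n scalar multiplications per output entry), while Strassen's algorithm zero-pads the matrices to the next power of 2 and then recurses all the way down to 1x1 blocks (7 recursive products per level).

Matrix multiplication for 100x100 matrices:

Strassen's algorithm requires power-of-2 dimensions. Pad 100x100 to 128x128 (next power of 2).

Standard algorithm: 100^3 = 1000000 multiplications
Strassen's algorithm: 7^(log2(128)) = 7^7 = 823543 multiplications
Savings: 1000000 - 823543 = 176457 multiplications

Standard: 1000000 multiplications (100^3). Strassen: 823543 multiplications (7^7, after padding to 128x128). Strassen reduces 8 recursive multiplications to 7 at each level.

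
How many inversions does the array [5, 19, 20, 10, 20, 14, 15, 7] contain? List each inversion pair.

Finding inversions in [5, 19, 20, 10, 20, 14, 15, 7]:

(1, 3): arr[1]=19 > arr[3]=10
(1, 5): arr[1]=19 > arr[5]=14
(1, 6): arr[1]=19 > arr[6]=15
(1, 7): arr[1]=19 > arr[7]=7
(2, 3): arr[2]=20 > arr[3]=10
(2, 5): arr[2]=20 > arr[5]=14
(2, 6): arr[2]=20 > arr[6]=15
(2, 7): arr[2]=20 > arr[7]=7
(3, 7): arr[3]=10 > arr[7]=7
(4, 5): arr[4]=20 > arr[5]=14
(4, 6): arr[4]=20 > arr[6]=15
(4, 7): arr[4]=20 > arr[7]=7
(5, 7): arr[5]=14 > arr[7]=7
(6, 7): arr[6]=15 > arr[7]=7

Total inversions: 14

The array has 14 inversion(s): (1,3), (1,5), (1,6), (1,7), (2,3), (2,5), (2,6), (2,7), (3,7), (4,5), (4,6), (4,7), (5,7), (6,7). Each pair (i,j) satisfies i < j and arr[i] > arr[j].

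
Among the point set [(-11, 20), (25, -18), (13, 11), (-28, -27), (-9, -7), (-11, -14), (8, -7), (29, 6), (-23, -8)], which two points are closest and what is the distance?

Computing all pairwise distances among 9 points:

d((-11, 20), (25, -18)) = 52.345
d((-11, 20), (13, 11)) = 25.632
d((-11, 20), (-28, -27)) = 49.98
d((-11, 20), (-9, -7)) = 27.074
d((-11, 20), (-11, -14)) = 34.0
d((-11, 20), (8, -7)) = 33.0151
d((-11, 20), (29, 6)) = 42.3792
d((-11, 20), (-23, -8)) = 30.4631
d((25, -18), (13, 11)) = 31.3847
d((25, -18), (-28, -27)) = 53.7587
d((25, -18), (-9, -7)) = 35.7351
d((25, -18), (-11, -14)) = 36.2215
d((25, -18), (8, -7)) = 20.2485
d((25, -18), (29, 6)) = 24.3311
d((25, -18), (-23, -8)) = 49.0306
d((13, 11), (-28, -27)) = 55.9017
d((13, 11), (-9, -7)) = 28.4253
d((13, 11), (-11, -14)) = 34.6554
d((13, 11), (8, -7)) = 18.6815
d((13, 11), (29, 6)) = 16.7631
d((13, 11), (-23, -8)) = 40.7063
d((-28, -27), (-9, -7)) = 27.5862
d((-28, -27), (-11, -14)) = 21.4009
d((-28, -27), (8, -7)) = 41.1825
d((-28, -27), (29, 6)) = 65.8635
d((-28, -27), (-23, -8)) = 19.6469
d((-9, -7), (-11, -14)) = 7.2801 <-- minimum
d((-9, -7), (8, -7)) = 17.0
d((-9, -7), (29, 6)) = 40.1622
d((-9, -7), (-23, -8)) = 14.0357
d((-11, -14), (8, -7)) = 20.2485
d((-11, -14), (29, 6)) = 44.7214
d((-11, -14), (-23, -8)) = 13.4164
d((8, -7), (29, 6)) = 24.6982
d((8, -7), (-23, -8)) = 31.0161
d((29, 6), (-23, -8)) = 53.8516

Closest pair: (-9, -7) and (-11, -14) with distance 7.2801

The closest pair is (-9, -7) and (-11, -14) with Euclidean distance 7.2801. For 9 points, brute-force pairwise comparison is shown above. For large n, the divide-and-conquer algorithm (sort by x, recurse on halves, check the dividing strip) achieves O(n log n).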